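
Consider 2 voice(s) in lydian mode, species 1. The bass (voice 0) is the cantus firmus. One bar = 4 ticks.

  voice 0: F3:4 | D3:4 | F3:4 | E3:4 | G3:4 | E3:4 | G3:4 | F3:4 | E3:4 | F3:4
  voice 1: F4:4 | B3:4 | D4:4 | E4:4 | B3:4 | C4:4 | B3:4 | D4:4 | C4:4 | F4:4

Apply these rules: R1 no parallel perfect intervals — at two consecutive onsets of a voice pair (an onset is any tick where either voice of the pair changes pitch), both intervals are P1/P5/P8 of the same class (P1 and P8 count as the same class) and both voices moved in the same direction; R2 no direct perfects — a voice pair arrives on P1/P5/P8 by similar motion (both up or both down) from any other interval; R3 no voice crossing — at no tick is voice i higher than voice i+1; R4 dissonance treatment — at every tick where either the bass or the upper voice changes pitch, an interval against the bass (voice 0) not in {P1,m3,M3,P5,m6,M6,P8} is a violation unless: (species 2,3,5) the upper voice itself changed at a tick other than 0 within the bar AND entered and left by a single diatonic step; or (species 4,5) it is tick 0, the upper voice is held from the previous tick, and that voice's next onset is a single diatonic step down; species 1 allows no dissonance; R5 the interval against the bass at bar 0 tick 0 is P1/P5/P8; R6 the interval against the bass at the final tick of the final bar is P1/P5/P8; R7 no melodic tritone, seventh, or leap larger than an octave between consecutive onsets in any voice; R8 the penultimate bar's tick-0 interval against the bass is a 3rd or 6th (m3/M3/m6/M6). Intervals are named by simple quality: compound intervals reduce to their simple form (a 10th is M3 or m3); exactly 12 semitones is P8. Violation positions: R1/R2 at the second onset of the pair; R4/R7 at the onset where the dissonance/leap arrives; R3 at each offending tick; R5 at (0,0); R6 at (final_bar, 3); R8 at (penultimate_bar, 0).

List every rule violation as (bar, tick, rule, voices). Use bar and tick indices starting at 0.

(1, 0, R7, (1,))
(9, 0, R2, (0, 1))

bar 0: v0=F3 v1=F4 downbeat P8
bar 1: v0=D3 v1=B3 downbeat M6
bar 2: v0=F3 v1=D4 downbeat M6
bar 3: v0=E3 v1=E4 downbeat P8
bar 4: v0=G3 v1=B3 downbeat M3
bar 5: v0=E3 v1=C4 downbeat m6
bar 6: v0=G3 v1=B3 downbeat M3
bar 7: v0=F3 v1=D4 downbeat M6
bar 8: v0=E3 v1=C4 downbeat m6
bar 9: v0=F3 v1=F4 downbeat P8
  -> R7 @ bar 1 tick 0 v(1,): F4->B3 leap 6st
  -> R2 @ bar 9 tick 0 v(0, 1): E3/C4 m6 -> F3/F4 P8 similar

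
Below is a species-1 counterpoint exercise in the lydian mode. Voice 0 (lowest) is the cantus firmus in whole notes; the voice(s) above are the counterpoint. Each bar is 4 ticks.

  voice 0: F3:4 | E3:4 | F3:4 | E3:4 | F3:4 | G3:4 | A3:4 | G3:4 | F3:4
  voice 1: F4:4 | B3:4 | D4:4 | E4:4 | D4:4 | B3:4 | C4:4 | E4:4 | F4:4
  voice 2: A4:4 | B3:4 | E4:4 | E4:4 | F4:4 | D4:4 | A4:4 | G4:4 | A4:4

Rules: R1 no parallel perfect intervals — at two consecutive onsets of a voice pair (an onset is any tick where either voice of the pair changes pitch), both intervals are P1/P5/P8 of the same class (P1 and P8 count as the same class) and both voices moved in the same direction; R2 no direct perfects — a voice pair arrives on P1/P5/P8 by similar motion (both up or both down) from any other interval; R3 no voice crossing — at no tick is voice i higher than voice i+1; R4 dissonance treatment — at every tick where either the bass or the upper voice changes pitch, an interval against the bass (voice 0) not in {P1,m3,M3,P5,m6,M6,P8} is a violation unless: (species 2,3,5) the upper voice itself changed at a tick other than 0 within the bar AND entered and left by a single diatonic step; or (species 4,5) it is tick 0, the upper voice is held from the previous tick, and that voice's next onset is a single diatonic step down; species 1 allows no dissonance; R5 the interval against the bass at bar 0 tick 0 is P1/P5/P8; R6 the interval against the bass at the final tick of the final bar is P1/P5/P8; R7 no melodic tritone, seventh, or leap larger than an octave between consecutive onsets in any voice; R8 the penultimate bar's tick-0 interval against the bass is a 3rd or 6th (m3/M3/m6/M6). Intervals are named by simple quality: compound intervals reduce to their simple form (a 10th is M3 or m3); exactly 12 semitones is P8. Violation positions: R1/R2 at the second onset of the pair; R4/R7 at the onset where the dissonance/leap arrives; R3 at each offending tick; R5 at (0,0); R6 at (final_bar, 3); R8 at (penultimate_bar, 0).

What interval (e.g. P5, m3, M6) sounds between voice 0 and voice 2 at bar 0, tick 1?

voice 0=F3 voice 2=A4 -> M3

M3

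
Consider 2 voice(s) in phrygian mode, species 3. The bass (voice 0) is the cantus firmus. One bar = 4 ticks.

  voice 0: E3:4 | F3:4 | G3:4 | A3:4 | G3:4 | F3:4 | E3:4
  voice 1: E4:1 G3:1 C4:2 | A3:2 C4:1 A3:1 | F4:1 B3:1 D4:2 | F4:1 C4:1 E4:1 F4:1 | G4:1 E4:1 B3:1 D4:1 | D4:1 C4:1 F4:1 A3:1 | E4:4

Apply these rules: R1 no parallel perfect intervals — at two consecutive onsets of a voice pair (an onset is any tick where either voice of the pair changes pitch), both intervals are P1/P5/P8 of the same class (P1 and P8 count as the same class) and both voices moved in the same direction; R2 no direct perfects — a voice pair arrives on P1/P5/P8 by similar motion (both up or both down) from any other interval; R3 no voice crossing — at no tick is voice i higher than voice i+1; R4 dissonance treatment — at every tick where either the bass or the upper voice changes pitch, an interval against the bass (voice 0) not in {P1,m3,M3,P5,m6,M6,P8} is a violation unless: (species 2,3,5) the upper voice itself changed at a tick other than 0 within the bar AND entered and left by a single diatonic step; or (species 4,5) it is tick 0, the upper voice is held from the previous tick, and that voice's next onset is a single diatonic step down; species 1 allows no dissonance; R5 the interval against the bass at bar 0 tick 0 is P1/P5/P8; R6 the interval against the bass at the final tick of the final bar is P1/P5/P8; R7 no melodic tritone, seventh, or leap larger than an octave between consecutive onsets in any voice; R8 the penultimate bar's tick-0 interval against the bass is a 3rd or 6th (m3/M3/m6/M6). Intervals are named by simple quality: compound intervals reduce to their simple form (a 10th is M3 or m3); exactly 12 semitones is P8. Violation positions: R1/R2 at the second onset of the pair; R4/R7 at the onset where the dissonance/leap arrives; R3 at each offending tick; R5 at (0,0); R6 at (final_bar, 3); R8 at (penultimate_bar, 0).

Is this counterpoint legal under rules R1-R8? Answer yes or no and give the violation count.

bar 0: v0=E3 v1=E4 (P8)
bar 1: v0=F3 v1=A3 (M3)
bar 2: v0=G3 v1=F4 (m7)
bar 3: v0=A3 v1=F4 (m6)
bar 4: v0=G3 v1=G4 (P8)
bar 5: v0=F3 v1=D4 (M6)
bar 6: v0=E3 v1=E4 (P8)
  R4 @ bar2.0: G3/F4 m7 untreated
  R7 @ bar2.1: F4->B3 leap 6st

No (2 violations)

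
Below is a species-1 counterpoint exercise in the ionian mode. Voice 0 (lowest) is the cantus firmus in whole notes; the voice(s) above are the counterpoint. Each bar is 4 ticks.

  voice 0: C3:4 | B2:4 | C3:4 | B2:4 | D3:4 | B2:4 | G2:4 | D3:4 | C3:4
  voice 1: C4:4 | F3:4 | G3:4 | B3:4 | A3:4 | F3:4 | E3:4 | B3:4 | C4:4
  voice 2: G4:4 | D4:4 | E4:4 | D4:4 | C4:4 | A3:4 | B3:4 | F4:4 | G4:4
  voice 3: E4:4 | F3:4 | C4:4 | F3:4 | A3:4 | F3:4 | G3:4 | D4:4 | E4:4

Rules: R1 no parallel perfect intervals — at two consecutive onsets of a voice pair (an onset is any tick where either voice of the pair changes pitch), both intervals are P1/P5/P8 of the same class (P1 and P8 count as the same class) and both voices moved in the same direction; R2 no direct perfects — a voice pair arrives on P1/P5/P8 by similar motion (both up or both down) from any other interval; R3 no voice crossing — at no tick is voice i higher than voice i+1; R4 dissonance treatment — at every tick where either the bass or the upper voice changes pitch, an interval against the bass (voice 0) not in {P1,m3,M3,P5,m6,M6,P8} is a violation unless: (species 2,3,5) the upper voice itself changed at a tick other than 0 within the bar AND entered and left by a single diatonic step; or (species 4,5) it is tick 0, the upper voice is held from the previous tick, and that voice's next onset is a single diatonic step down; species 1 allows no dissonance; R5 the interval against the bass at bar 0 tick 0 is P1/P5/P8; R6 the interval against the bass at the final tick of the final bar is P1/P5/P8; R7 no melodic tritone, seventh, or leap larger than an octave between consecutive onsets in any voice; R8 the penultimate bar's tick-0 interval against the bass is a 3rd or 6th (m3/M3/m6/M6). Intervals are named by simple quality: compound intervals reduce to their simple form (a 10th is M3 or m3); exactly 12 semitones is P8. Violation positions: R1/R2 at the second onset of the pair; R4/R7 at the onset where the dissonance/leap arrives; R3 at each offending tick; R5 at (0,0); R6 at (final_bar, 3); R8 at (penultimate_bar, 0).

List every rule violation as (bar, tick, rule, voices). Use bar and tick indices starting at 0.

bar 0: v0=C3 v1=C4 v2=G4 v3=E4 downbeat M3
bar 1: v0=B2 v1=F3 v2=D4 v3=F3 downbeat TT
bar 2: v0=C3 v1=G3 v2=E4 v3=C4 downbeat P8
bar 3: v0=B2 v1=B3 v2=D4 v3=F3 downbeat TT
bar 4: v0=D3 v1=A3 v2=C4 v3=A3 downbeat P5
bar 5: v0=B2 v1=F3 v2=A3 v3=F3 downbeat TT
bar 6: v0=G2 v1=E3 v2=B3 v3=G3 downbeat P8
bar 7: v0=D3 v1=B3 v2=F4 v3=D4 downbeat P8
bar 8: v0=C3 v1=C4 v2=G4 v3=E4 downbeat M3
  -> R3 @ bar 0 tick 0 v(2, 3): G4 above E4
  -> R5 @ bar 0 tick 0 v(0, 3): opens on M3
  -> R3 @ bar 0 tick 1 v(2, 3): G4 above E4
  -> R3 @ bar 0 tick 2 v(2, 3): G4 above E4
  -> R3 @ bar 0 tick 3 v(2, 3): G4 above E4
  -> R2 @ bar 1 tick 0 v(1, 3): C4/E4 M3 -> F3/F3 P1 similar
  -> R3 @ bar 1 tick 0 v(2, 3): D4 above F3
  -> R4 @ bar 1 tick 0 v(0, 1): B2/F3 TT untreated
  -> R4 @ bar 1 tick 0 v(0, 3): B2/F3 TT untreated
  -> R7 @ bar 1 tick 0 v(3,): E4->F3 leap 11st
  -> R3 @ bar 1 tick 1 v(2, 3): D4 above F3
  -> R3 @ bar 1 tick 2 v(2, 3): D4 above F3
  -> R3 @ bar 1 tick 3 v(2, 3): D4 above F3
  -> R2 @ bar 2 tick 0 v(0, 1): B2/F3 TT -> C3/G3 P5 similar
  -> R2 @ bar 2 tick 0 v(0, 3): B2/F3 TT -> C3/C4 P8 similar
  -> R3 @ bar 2 tick 0 v(2, 3): E4 above C4
  -> R3 @ bar 2 tick 1 v(2, 3): E4 above C4
  -> R3 @ bar 2 tick 2 v(2, 3): E4 above C4
  -> R3 @ bar 2 tick 3 v(2, 3): E4 above C4
  -> R3 @ bar 3 tick 0 v(2, 3): D4 above F3
  -> R4 @ bar 3 tick 0 v(0, 3): B2/F3 TT untreated
  -> R3 @ bar 3 tick 1 v(2, 3): D4 above F3
  -> R3 @ bar 3 tick 2 v(2, 3): D4 above F3
  -> R3 @ bar 3 tick 3 v(2, 3): D4 above F3
  -> R2 @ bar 4 tick 0 v(0, 3): B2/F3 TT -> D3/A3 P5 similar
  -> R3 @ bar 4 tick 0 v(2, 3): C4 above A3
  -> R4 @ bar 4 tick 0 v(0, 2): D3/C4 m7 untreated
  -> R3 @ bar 4 tick 1 v(2, 3): C4 above A3
  -> R3 @ bar 4 tick 2 v(2, 3): C4 above A3
  -> R3 @ bar 4 tick 3 v(2, 3): C4 above A3
  -> R1 @ bar 5 tick 0 v(1, 3): A3/A3 P1 -> F3/F3 P1 similar
  -> R3 @ bar 5 tick 0 v(2, 3): A3 above F3
  -> R4 @ bar 5 tick 0 v(0, 1): B2/F3 TT untreated
  -> R4 @ bar 5 tick 0 v(0, 2): B2/A3 m7 untreated
  -> R4 @ bar 5 tick 0 v(0, 3): B2/F3 TT untreated
  -> R3 @ bar 5 tick 1 v(2, 3): A3 above F3
  -> R3 @ bar 5 tick 2 v(2, 3): A3 above F3
  -> R3 @ bar 5 tick 3 v(2, 3): A3 above F3
  -> R3 @ bar 6 tick 0 v(2, 3): B3 above G3
  -> R3 @ bar 6 tick 1 v(2, 3): B3 above G3
  -> R3 @ bar 6 tick 2 v(2, 3): B3 above G3
  -> R3 @ bar 6 tick 3 v(2, 3): B3 above G3
  -> R1 @ bar 7 tick 0 v(0, 3): G2/G3 P8 -> D3/D4 P8 similar
  -> R3 @ bar 7 tick 0 v(2, 3): F4 above D4
  -> R7 @ bar 7 tick 0 v(2,): B3->F4 leap 6st
  -> R8 @ bar 7 tick 0 v(0, 3): penult P8 not 3rd/6th
  -> R3 @ bar 7 tick 1 v(2, 3): F4 above D4
  -> R3 @ bar 7 tick 2 v(2, 3): F4 above D4
  -> R3 @ bar 7 tick 3 v(2, 3): F4 above D4
  -> R2 @ bar 8 tick 0 v(1, 2): B3/F4 TT -> C4/G4 P5 similar
  -> R3 @ bar 8 tick 0 v(2, 3): G4 above E4
  -> R3 @ bar 8 tick 1 v(2, 3): G4 above E4
  -> R3 @ bar 8 tick 2 v(2, 3): G4 above E4
  -> R3 @ bar 8 tick 3 v(2, 3): G4 above E4
  -> R6 @ bar 8 tick 3 v(0, 3): closes on M3

(0, 0, R3, (2, 3))
(0, 0, R5, (0, 3))
(0, 1, R3, (2, 3))
(0, 2, R3, (2, 3))
(0, 3, R3, (2, 3))
(1, 0, R2, (1, 3))
(1, 0, R3, (2, 3))
(1, 0, R4, (0, 1))
(1, 0, R4, (0, 3))
(1, 0, R7, (3,))
(1, 1, R3, (2, 3))
(1, 2, R3, (2, 3))
(1, 3, R3, (2, 3))
(2, 0, R2, (0, 1))
(2, 0, R2, (0, 3))
(2, 0, R3, (2, 3))
(2, 1, R3, (2, 3))
(2, 2, R3, (2, 3))
(2, 3, R3, (2, 3))
(3, 0, R3, (2, 3))
(3, 0, R4, (0, 3))
(3, 1, R3, (2, 3))
(3, 2, R3, (2, 3))
(3, 3, R3, (2, 3))
(4, 0, R2, (0, 3))
(4, 0, R3, (2, 3))
(4, 0, R4, (0, 2))
(4, 1, R3, (2, 3))
(4, 2, R3, (2, 3))
(4, 3, R3, (2, 3))
(5, 0, R1, (1, 3))
(5, 0, R3, (2, 3))
(5, 0, R4, (0, 1))
(5, 0, R4, (0, 2))
(5, 0, R4, (0, 3))
(5, 1, R3, (2, 3))
(5, 2, R3, (2, 3))
(5, 3, R3, (2, 3))
(6, 0, R3, (2, 3))
(6, 1, R3, (2, 3))
(6, 2, R3, (2, 3))
(6, 3, R3, (2, 3))
(7, 0, R1, (0, 3))
(7, 0, R3, (2, 3))
(7, 0, R7, (2,))
(7, 0, R8, (0, 3))
(7, 1, R3, (2, 3))
(7, 2, R3, (2, 3))
(7, 3, R3, (2, 3))
(8, 0, R2, (1, 2))
(8, 0, R3, (2, 3))
(8, 1, R3, (2, 3))
(8, 2, R3, (2, 3))
(8, 3, R3, (2, 3))
(8, 3, R6, (0, 3))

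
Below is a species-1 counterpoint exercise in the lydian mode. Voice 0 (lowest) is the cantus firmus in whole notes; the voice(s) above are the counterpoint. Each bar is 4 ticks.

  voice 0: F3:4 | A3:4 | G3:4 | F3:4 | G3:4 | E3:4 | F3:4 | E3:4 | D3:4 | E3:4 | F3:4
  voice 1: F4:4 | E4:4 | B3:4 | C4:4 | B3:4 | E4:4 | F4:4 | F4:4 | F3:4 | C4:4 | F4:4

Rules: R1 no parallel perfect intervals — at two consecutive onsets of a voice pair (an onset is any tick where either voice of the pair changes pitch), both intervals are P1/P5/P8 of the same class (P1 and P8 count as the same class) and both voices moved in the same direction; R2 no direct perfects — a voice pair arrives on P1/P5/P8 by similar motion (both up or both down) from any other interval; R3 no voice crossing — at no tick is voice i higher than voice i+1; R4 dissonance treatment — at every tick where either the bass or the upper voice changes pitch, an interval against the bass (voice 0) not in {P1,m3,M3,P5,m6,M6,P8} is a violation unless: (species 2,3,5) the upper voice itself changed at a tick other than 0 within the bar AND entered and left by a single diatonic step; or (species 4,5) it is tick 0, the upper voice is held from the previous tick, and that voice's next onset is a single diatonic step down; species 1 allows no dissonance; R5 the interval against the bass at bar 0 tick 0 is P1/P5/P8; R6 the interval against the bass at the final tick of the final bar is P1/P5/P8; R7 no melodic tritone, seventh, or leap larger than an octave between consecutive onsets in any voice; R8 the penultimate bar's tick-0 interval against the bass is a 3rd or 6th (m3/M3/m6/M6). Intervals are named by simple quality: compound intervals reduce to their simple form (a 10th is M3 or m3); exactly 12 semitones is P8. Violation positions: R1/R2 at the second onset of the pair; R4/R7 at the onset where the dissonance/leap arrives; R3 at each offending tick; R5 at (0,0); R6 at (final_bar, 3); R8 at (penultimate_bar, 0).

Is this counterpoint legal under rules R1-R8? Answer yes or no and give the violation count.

bar 0: v0=F3 v1=F4 (P8)
bar 1: v0=A3 v1=E4 (P5)
bar 2: v0=G3 v1=B3 (M3)
bar 3: v0=F3 v1=C4 (P5)
bar 4: v0=G3 v1=B3 (M3)
bar 5: v0=E3 v1=E4 (P8)
bar 6: v0=F3 v1=F4 (P8)
bar 7: v0=E3 v1=F4 (m2)
bar 8: v0=D3 v1=F3 (m3)
bar 9: v0=E3 v1=C4 (m6)
bar 10: v0=F3 v1=F4 (P8)
  R1 @ bar6.0: E3/E4 P8 -> F3/F4 P8 similar
  R4 @ bar7.0: E3/F4 m2 untreated
  R2 @ bar10.0: E3/C4 m6 -> F3/F4 P8 similar

No (3 violations)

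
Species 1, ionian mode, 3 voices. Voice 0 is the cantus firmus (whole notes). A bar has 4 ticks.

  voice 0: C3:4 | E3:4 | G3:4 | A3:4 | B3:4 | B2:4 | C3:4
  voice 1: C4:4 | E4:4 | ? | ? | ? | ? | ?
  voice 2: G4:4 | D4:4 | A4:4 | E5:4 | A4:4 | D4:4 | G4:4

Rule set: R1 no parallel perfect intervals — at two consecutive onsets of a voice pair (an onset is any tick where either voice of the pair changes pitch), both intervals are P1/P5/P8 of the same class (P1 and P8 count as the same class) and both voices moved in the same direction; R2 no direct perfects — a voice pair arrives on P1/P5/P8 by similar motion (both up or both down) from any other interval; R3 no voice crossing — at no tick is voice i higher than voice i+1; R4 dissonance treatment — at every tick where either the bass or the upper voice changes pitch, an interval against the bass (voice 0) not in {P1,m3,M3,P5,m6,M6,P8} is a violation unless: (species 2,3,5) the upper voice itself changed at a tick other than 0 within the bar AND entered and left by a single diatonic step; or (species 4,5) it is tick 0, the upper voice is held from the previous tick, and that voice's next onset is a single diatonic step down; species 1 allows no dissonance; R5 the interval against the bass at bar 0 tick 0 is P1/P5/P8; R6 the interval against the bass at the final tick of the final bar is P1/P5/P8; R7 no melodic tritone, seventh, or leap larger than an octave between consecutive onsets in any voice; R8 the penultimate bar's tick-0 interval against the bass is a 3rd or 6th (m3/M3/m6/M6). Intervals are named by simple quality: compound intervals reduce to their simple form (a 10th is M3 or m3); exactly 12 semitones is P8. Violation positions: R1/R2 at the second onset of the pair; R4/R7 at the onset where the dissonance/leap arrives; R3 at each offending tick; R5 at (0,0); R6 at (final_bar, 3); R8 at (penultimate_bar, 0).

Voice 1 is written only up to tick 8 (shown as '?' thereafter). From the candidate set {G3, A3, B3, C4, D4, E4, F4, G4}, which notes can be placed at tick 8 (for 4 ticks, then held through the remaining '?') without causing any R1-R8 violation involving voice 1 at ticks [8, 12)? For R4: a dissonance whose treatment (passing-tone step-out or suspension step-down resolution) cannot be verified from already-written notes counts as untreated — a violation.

{B3, D4, E4, G3}

G3: legal
A3: violates R4
B3: legal
C4: violates R4
D4: legal
E4: legal
F4: violates R4
G4: violates R1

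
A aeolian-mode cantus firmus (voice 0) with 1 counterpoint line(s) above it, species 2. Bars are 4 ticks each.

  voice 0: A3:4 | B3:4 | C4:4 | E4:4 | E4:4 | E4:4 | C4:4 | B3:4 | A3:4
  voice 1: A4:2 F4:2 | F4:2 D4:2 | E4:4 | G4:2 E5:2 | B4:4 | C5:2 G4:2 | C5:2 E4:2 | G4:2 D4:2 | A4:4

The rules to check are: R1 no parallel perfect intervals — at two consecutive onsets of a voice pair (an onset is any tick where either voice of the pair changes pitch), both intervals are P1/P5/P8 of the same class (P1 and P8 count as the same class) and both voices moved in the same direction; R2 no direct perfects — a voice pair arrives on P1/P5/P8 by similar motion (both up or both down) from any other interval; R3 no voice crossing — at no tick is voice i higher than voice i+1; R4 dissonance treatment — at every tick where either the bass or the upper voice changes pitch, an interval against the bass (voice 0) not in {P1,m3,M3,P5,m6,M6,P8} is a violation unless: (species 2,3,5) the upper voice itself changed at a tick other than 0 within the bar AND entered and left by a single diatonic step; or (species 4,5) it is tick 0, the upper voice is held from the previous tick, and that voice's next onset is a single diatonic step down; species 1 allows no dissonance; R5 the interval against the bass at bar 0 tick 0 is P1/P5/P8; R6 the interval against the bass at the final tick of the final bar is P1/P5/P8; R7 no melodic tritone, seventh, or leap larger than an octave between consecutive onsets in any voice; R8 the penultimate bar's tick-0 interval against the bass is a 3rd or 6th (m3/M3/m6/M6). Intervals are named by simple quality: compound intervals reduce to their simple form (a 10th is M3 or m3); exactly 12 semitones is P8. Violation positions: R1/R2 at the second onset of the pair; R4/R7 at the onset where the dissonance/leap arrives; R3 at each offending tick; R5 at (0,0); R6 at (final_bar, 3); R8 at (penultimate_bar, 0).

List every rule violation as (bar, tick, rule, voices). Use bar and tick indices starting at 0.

bar 0: v0=A3 v1=A4 downbeat P8
bar 1: v0=B3 v1=F4 downbeat TT
bar 2: v0=C4 v1=E4 downbeat M3
bar 3: v0=E4 v1=G4 downbeat m3
bar 4: v0=E4 v1=B4 downbeat P5
bar 5: v0=E4 v1=C5 downbeat m6
bar 6: v0=C4 v1=C5 downbeat P8
bar 7: v0=B3 v1=G4 downbeat m6
bar 8: v0=A3 v1=A4 downbeat P8
  -> R4 @ bar 1 tick 0 v(0, 1): B3/F4 TT untreated

(1, 0, R4, (0, 1))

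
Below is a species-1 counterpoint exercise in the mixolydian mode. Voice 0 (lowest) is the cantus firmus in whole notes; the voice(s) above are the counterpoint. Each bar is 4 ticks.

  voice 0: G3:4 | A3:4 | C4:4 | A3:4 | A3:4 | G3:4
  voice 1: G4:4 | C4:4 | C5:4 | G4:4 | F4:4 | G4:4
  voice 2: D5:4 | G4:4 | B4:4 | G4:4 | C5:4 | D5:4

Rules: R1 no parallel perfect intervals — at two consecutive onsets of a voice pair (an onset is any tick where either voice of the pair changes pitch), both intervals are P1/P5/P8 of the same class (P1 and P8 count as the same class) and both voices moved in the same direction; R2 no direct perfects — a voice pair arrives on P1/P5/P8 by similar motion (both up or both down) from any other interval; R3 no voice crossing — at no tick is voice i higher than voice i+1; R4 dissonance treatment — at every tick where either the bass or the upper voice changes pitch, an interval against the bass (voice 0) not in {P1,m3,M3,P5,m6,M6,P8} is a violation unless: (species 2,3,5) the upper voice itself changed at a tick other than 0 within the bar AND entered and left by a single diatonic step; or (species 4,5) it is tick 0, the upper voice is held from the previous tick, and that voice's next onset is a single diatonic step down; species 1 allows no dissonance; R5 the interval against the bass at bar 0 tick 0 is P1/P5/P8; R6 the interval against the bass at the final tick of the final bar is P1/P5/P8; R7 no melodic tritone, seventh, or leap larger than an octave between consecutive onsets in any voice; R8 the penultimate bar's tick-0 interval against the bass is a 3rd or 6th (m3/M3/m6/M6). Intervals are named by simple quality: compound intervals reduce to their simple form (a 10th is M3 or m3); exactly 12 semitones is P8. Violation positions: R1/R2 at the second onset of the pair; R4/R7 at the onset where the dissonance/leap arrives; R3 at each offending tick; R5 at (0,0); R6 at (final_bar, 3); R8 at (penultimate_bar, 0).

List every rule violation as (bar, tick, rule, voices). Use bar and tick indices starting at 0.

bar 0: v0=G3 v1=G4 v2=D5 downbeat P5
bar 1: v0=A3 v1=C4 v2=G4 downbeat m7
bar 2: v0=C4 v1=C5 v2=B4 downbeat M7
bar 3: v0=A3 v1=G4 v2=G4 downbeat m7
bar 4: v0=A3 v1=F4 v2=C5 downbeat m3
bar 5: v0=G3 v1=G4 v2=D5 downbeat P5
  -> R1 @ bar 1 tick 0 v(1, 2): G4/D5 P5 -> C4/G4 P5 similar
  -> R4 @ bar 1 tick 0 v(0, 2): A3/G4 m7 untreated
  -> R2 @ bar 2 tick 0 v(0, 1): A3/C4 m3 -> C4/C5 P8 similar
  -> R3 @ bar 2 tick 0 v(1, 2): C5 above B4
  -> R4 @ bar 2 tick 0 v(0, 2): C4/B4 M7 untreated
  -> R3 @ bar 2 tick 1 v(1, 2): C5 above B4
  -> R3 @ bar 2 tick 2 v(1, 2): C5 above B4
  -> R3 @ bar 2 tick 3 v(1, 2): C5 above B4
  -> R2 @ bar 3 tick 0 v(1, 2): C5/B4 m2 -> G4/G4 P1 similar
  -> R4 @ bar 3 tick 0 v(0, 1): A3/G4 m7 untreated
  -> R4 @ bar 3 tick 0 v(0, 2): A3/G4 m7 untreated
  -> R1 @ bar 5 tick 0 v(1, 2): F4/C5 P5 -> G4/D5 P5 similar

(1, 0, R1, (1, 2))
(1, 0, R4, (0, 2))
(2, 0, R2, (0, 1))
(2, 0, R3, (1, 2))
(2, 0, R4, (0, 2))
(2, 1, R3, (1, 2))
(2, 2, R3, (1, 2))
(2, 3, R3, (1, 2))
(3, 0, R2, (1, 2))
(3, 0, R4, (0, 1))
(3, 0, R4, (0, 2))
(5, 0, R1, (1, 2))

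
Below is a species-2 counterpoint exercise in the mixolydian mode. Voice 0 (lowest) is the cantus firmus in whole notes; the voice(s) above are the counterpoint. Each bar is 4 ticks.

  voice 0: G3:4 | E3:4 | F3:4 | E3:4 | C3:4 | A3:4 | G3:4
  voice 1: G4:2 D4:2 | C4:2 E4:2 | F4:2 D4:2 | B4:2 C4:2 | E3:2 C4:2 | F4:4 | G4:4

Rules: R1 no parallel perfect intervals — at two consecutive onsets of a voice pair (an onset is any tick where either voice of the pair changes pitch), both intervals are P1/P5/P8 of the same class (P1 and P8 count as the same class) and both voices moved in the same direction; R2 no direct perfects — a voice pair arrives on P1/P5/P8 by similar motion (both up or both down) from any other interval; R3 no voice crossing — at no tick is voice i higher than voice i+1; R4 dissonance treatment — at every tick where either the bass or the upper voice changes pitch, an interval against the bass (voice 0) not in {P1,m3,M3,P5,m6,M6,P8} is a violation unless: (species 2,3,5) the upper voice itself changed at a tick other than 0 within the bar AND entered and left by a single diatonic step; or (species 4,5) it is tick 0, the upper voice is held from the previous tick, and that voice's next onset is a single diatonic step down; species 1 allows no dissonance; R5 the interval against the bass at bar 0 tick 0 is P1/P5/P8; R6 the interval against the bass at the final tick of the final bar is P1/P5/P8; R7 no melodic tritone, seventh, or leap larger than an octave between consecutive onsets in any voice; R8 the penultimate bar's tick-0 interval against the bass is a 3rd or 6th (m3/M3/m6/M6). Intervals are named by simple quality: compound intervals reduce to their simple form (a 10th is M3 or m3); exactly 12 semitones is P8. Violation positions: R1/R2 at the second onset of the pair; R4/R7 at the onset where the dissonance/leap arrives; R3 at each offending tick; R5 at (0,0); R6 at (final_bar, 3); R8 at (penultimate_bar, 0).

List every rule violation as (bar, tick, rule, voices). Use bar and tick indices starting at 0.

bar 0: v0=G3 v1=G4 downbeat P8
bar 1: v0=E3 v1=C4 downbeat m6
bar 2: v0=F3 v1=F4 downbeat P8
bar 3: v0=E3 v1=B4 downbeat P5
bar 4: v0=C3 v1=E3 downbeat M3
bar 5: v0=A3 v1=F4 downbeat m6
bar 6: v0=G3 v1=G4 downbeat P8
  -> R1 @ bar 2 tick 0 v(0, 1): E3/E4 P8 -> F3/F4 P8 similar
  -> R7 @ bar 3 tick 2 v(1,): B4->C4 leap 11st

(2, 0, R1, (0, 1))
(3, 2, R7, (1,))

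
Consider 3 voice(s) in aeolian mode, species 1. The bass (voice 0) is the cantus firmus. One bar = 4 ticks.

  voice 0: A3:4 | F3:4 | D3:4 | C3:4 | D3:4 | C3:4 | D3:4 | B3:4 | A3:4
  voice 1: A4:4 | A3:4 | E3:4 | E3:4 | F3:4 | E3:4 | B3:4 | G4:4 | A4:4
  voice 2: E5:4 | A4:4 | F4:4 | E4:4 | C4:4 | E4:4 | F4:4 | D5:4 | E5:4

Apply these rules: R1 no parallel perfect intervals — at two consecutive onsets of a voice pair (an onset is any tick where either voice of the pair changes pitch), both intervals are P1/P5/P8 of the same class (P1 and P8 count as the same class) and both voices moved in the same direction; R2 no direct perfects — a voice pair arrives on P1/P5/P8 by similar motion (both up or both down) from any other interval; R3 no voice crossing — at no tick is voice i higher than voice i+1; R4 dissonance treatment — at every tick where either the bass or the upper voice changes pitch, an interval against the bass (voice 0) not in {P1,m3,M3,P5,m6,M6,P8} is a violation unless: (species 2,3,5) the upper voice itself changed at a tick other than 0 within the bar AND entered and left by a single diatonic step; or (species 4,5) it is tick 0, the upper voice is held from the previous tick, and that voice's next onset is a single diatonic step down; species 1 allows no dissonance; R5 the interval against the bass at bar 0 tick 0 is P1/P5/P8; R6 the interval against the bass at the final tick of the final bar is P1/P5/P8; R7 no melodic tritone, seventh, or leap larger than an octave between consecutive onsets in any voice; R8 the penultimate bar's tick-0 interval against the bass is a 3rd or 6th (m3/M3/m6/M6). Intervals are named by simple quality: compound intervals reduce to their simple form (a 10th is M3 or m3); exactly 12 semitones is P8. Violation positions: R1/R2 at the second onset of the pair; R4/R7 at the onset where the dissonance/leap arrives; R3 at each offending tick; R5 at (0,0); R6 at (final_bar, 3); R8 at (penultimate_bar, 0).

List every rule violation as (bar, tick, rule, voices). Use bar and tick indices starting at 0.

(1, 0, R2, (1, 2))
(2, 0, R4, (0, 1))
(4, 0, R4, (0, 2))
(7, 0, R2, (1, 2))
(8, 0, R1, (1, 2))

bar 0: v0=A3 v1=A4 v2=E5 downbeat P5
bar 1: v0=F3 v1=A3 v2=A4 downbeat M3
bar 2: v0=D3 v1=E3 v2=F4 downbeat m3
bar 3: v0=C3 v1=E3 v2=E4 downbeat M3
bar 4: v0=D3 v1=F3 v2=C4 downbeat m7
bar 5: v0=C3 v1=E3 v2=E4 downbeat M3
bar 6: v0=D3 v1=B3 v2=F4 downbeat m3
bar 7: v0=B3 v1=G4 v2=D5 downbeat m3
bar 8: v0=A3 v1=A4 v2=E5 downbeat P5
  -> R2 @ bar 1 tick 0 v(1, 2): A4/E5 P5 -> A3/A4 P8 similar
  -> R4 @ bar 2 tick 0 v(0, 1): D3/E3 M2 untreated
  -> R4 @ bar 4 tick 0 v(0, 2): D3/C4 m7 untreated
  -> R2 @ bar 7 tick 0 v(1, 2): B3/F4 TT -> G4/D5 P5 similar
  -> R1 @ bar 8 tick 0 v(1, 2): G4/D5 P5 -> A4/E5 P5 similar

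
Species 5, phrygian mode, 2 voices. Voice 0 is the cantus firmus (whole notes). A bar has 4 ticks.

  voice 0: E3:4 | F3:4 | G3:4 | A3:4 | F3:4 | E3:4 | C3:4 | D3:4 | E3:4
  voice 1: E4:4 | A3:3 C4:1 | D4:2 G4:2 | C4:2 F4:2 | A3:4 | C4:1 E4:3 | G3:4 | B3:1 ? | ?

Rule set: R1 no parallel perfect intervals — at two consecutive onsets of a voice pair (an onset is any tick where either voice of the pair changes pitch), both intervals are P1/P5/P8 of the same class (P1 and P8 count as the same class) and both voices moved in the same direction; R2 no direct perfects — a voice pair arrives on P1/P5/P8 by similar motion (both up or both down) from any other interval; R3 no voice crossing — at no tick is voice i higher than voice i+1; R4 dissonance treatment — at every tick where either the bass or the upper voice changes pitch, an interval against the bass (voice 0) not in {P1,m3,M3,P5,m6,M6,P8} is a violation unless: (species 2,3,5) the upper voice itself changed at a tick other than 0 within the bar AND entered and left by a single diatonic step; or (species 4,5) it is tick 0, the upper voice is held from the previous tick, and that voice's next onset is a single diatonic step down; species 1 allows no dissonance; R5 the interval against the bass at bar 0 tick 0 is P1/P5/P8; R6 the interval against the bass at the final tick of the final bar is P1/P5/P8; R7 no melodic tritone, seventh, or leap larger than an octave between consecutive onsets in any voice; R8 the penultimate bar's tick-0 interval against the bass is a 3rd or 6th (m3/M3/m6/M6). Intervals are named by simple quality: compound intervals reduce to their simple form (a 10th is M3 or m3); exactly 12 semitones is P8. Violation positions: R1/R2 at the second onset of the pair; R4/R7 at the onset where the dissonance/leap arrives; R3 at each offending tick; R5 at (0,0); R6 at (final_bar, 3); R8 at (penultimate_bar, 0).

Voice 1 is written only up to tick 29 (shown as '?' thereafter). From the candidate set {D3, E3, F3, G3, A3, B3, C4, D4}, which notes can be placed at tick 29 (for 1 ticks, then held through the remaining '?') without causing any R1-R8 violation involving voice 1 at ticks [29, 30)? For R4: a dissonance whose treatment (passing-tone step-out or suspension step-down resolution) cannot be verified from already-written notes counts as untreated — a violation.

D3: legal
E3: violates R4
F3: violates R7
G3: violates R4
A3: legal
B3: legal
C4: violates R4
D4: legal

{A3, B3, D3, D4}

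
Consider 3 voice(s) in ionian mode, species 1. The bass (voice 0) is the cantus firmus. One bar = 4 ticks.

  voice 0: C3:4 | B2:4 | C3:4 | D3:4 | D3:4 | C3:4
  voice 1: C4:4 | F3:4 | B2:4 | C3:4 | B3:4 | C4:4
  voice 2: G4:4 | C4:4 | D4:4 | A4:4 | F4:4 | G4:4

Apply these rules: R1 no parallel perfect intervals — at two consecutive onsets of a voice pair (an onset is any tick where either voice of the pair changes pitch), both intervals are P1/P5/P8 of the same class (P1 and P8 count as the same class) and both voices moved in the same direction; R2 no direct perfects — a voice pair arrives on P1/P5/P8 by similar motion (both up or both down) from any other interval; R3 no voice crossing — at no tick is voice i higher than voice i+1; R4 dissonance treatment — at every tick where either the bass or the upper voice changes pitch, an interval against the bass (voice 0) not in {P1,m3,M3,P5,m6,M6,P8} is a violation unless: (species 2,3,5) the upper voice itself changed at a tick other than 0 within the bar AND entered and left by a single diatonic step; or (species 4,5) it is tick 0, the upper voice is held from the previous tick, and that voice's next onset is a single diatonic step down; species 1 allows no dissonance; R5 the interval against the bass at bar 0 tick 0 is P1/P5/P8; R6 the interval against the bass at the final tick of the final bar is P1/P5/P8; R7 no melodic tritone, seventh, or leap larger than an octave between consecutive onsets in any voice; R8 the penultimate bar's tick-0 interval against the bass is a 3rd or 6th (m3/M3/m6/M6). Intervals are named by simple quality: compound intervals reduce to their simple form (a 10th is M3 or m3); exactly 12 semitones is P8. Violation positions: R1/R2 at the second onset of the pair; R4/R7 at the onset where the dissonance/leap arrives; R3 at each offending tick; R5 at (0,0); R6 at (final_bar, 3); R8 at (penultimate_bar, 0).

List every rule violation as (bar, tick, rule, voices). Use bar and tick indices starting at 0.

bar 0: v0=C3 v1=C4 v2=G4 downbeat P5
bar 1: v0=B2 v1=F3 v2=C4 downbeat m2
bar 2: v0=C3 v1=B2 v2=D4 downbeat M2
bar 3: v0=D3 v1=C3 v2=A4 downbeat P5
bar 4: v0=D3 v1=B3 v2=F4 downbeat m3
bar 5: v0=C3 v1=C4 v2=G4 downbeat P5
  -> R1 @ bar 1 tick 0 v(1, 2): C4/G4 P5 -> F3/C4 P5 similar
  -> R4 @ bar 1 tick 0 v(0, 1): B2/F3 TT untreated
  -> R4 @ bar 1 tick 0 v(0, 2): B2/C4 m2 untreated
  -> R3 @ bar 2 tick 0 v(0, 1): C3 above B2
  -> R4 @ bar 2 tick 0 v(0, 1): C3/B2 m2 untreated
  -> R4 @ bar 2 tick 0 v(0, 2): C3/D4 M2 untreated
  -> R7 @ bar 2 tick 0 v(1,): F3->B2 leap 6st
  -> R3 @ bar 2 tick 1 v(0, 1): C3 above B2
  -> R3 @ bar 2 tick 2 v(0, 1): C3 above B2
  -> R3 @ bar 2 tick 3 v(0, 1): C3 above B2
  -> R2 @ bar 3 tick 0 v(0, 2): C3/D4 M2 -> D3/A4 P5 similar
  -> R3 @ bar 3 tick 0 v(0, 1): D3 above C3
  -> R4 @ bar 3 tick 0 v(0, 1): D3/C3 M2 untreated
  -> R3 @ bar 3 tick 1 v(0, 1): D3 above C3
  -> R3 @ bar 3 tick 2 v(0, 1): D3 above C3
  -> R3 @ bar 3 tick 3 v(0, 1): D3 above C3
  -> R7 @ bar 4 tick 0 v(1,): C3->B3 leap 11st
  -> R2 @ bar 5 tick 0 v(1, 2): B3/F4 TT -> C4/G4 P5 similar

(1, 0, R1, (1, 2))
(1, 0, R4, (0, 1))
(1, 0, R4, (0, 2))
(2, 0, R3, (0, 1))
(2, 0, R4, (0, 1))
(2, 0, R4, (0, 2))
(2, 0, R7, (1,))
(2, 1, R3, (0, 1))
(2, 2, R3, (0, 1))
(2, 3, R3, (0, 1))
(3, 0, R2, (0, 2))
(3, 0, R3, (0, 1))
(3, 0, R4, (0, 1))
(3, 1, R3, (0, 1))
(3, 2, R3, (0, 1))
(3, 3, R3, (0, 1))
(4, 0, R7, (1,))
(5, 0, R2, (1, 2))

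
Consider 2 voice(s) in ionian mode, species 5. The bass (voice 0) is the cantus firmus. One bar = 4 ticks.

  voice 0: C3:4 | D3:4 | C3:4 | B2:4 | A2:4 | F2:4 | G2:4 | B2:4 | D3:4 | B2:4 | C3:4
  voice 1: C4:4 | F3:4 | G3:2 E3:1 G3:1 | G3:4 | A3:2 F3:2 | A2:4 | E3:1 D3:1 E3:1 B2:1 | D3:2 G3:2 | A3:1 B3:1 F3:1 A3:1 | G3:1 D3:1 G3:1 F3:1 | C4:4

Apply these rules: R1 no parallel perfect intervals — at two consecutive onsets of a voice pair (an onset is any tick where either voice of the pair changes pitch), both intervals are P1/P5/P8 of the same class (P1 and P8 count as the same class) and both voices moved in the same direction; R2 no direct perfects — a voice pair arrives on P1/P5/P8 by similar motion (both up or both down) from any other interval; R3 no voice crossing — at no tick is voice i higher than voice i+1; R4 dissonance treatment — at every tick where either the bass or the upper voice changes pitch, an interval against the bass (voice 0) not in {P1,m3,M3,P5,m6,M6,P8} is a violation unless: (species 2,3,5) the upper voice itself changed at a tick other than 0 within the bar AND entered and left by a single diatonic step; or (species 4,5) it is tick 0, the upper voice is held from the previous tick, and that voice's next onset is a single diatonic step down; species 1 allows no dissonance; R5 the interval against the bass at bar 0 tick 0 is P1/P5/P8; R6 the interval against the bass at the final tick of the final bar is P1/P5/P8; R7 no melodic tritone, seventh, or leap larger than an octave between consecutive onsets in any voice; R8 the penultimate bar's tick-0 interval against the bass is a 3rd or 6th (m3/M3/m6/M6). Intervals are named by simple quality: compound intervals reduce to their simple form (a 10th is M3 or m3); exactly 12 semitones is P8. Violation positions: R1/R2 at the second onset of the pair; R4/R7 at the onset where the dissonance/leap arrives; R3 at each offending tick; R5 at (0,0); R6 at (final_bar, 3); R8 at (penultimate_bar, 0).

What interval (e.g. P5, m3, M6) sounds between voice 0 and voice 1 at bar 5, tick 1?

voice 0=F2 voice 1=A2 -> M3

M3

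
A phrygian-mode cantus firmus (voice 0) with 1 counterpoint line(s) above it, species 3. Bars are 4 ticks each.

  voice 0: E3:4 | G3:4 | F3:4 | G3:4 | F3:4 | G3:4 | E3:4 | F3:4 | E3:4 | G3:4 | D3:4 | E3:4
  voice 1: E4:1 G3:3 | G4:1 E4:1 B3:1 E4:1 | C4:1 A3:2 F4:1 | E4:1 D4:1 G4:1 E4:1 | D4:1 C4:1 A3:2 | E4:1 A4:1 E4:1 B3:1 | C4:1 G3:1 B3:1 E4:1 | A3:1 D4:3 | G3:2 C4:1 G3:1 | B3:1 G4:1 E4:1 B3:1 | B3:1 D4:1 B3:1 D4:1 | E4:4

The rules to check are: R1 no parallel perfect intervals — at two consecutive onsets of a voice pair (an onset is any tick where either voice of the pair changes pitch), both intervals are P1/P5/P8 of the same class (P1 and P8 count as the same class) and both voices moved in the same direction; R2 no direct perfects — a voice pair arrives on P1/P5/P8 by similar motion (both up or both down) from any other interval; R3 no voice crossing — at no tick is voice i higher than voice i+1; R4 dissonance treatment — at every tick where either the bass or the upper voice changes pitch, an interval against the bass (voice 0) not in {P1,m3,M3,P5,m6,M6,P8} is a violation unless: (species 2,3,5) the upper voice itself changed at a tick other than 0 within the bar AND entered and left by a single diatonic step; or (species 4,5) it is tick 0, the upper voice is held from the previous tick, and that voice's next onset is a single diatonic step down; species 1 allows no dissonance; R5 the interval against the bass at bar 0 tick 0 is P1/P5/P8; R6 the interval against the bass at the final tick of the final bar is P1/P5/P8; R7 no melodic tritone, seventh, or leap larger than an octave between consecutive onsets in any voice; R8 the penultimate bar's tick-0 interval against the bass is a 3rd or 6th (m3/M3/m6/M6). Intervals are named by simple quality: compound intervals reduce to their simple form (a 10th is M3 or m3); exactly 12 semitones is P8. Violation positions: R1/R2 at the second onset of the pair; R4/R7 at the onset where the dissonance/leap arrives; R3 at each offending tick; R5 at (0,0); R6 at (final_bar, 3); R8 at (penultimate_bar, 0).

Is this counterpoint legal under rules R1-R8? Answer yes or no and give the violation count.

bar 0: v0=E3 v1=E4 (P8)
bar 1: v0=G3 v1=G4 (P8)
bar 2: v0=F3 v1=C4 (P5)
bar 3: v0=G3 v1=E4 (M6)
bar 4: v0=F3 v1=D4 (M6)
bar 5: v0=G3 v1=E4 (M6)
bar 6: v0=E3 v1=C4 (m6)
bar 7: v0=F3 v1=A3 (M3)
bar 8: v0=E3 v1=G3 (m3)
bar 9: v0=G3 v1=B3 (M3)
bar 10: v0=D3 v1=B3 (M6)
bar 11: v0=E3 v1=E4 (P8)
  R2 @ bar1.0: E3/G3 m3 -> G3/G4 P8 similar
  R2 @ bar2.0: G3/E4 M6 -> F3/C4 P5 similar
  R4 @ bar5.1: G3/A4 M2 untreated
  R1 @ bar11.0: D3/D4 P8 -> E3/E4 P8 similar

No (4 violations)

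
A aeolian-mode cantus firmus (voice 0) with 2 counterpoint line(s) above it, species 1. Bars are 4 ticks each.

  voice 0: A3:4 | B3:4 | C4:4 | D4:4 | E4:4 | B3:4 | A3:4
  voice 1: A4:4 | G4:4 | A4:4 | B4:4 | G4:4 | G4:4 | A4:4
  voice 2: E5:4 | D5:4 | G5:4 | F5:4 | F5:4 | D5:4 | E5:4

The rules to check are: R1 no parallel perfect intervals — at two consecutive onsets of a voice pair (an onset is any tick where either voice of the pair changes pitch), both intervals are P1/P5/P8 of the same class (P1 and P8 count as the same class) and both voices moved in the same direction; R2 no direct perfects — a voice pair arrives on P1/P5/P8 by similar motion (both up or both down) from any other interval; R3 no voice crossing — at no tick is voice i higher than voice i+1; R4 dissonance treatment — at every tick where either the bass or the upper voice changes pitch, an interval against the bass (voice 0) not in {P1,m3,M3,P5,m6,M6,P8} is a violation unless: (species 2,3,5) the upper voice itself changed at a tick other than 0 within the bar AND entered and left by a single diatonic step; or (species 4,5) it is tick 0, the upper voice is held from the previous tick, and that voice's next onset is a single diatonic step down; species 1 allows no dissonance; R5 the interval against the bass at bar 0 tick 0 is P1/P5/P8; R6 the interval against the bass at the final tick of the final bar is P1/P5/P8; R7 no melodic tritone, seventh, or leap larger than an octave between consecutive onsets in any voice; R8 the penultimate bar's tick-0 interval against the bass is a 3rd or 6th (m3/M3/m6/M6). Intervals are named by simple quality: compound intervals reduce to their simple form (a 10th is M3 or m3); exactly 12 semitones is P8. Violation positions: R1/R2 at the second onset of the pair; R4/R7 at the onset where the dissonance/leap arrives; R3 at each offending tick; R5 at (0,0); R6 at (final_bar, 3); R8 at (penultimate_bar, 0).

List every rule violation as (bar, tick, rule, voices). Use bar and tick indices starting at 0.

bar 0: v0=A3 v1=A4 v2=E5 downbeat P5
bar 1: v0=B3 v1=G4 v2=D5 downbeat m3
bar 2: v0=C4 v1=A4 v2=G5 downbeat P5
bar 3: v0=D4 v1=B4 v2=F5 downbeat m3
bar 4: v0=E4 v1=G4 v2=F5 downbeat m2
bar 5: v0=B3 v1=G4 v2=D5 downbeat m3
bar 6: v0=A3 v1=A4 v2=E5 downbeat P5
  -> R1 @ bar 1 tick 0 v(1, 2): A4/E5 P5 -> G4/D5 P5 similar
  -> R2 @ bar 2 tick 0 v(0, 2): B3/D5 m3 -> C4/G5 P5 similar
  -> R4 @ bar 4 tick 0 v(0, 2): E4/F5 m2 untreated
  -> R1 @ bar 6 tick 0 v(1, 2): G4/D5 P5 -> A4/E5 P5 similar

(1, 0, R1, (1, 2))
(2, 0, R2, (0, 2))
(4, 0, R4, (0, 2))
(6, 0, R1, (1, 2))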